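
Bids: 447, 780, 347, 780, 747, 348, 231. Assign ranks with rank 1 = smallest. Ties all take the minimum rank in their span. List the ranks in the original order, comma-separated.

4, 6, 2, 6, 5, 3, 1

Sorted (ascending): 231, 347, 348, 447, 747, 780, 780
The 2 values of 780 occupy positions 6–7 → each gets rank 6.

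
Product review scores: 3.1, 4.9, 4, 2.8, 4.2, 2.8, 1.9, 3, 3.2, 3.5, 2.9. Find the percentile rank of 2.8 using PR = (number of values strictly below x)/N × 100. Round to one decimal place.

9.1

N = 11.
Strictly below 2.8: 1. Equal to 2.8: 2.
PR = 1/11 × 100 = 9.1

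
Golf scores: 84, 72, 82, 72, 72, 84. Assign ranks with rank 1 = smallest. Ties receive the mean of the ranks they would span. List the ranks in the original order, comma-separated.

Sorted (ascending): 72, 72, 72, 82, 84, 84
The 3 values of 72 occupy positions 1–3 → average rank 2.
The 2 values of 84 occupy positions 5–6 → average rank (5+6)/2 = 5.5.

5.5, 2, 4, 2, 2, 5.5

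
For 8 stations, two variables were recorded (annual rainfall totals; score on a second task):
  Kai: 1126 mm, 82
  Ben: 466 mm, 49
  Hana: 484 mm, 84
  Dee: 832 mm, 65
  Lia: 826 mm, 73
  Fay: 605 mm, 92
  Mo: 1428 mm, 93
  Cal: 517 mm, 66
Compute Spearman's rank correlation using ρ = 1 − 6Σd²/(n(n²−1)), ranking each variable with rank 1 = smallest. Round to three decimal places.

0.452

Ranks of variable 1: 7, 1, 2, 6, 5, 4, 8, 3
Ranks of variable 2: 5, 1, 6, 2, 4, 7, 8, 3
d = r₁ − r₂: 2, 0, -4, 4, 1, -3, 0, 0
d²: 4, 0, 16, 16, 1, 9, 0, 0; Σd² = 46
ρ = 1 − 6·46/(8·63) = 1 − 276/504 = 0.452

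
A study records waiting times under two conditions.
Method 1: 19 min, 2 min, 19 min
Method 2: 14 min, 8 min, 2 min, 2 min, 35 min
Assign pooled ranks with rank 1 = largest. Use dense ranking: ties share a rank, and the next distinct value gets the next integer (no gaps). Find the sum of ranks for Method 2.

Sorted (descending): 35, 19, 19, 14, 8, 2, 2, 2
The 2 values of 19 share dense rank 2.
The 3 values of 2 share dense rank 5.
Remaining distinct values take the next consecutive integers.
Method 2 values → pooled ranks: 14→3, 8→4, 2→5, 2→5, 35→1
Rank sum = 3 + 4 + 5 + 5 + 1 = 18

18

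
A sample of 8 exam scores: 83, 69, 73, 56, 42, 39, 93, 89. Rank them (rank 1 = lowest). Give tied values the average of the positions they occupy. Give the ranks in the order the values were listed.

Sorted (ascending): 39, 42, 56, 69, 73, 83, 89, 93
No ties — each value takes its position as its rank.

6, 4, 5, 3, 2, 1, 8, 7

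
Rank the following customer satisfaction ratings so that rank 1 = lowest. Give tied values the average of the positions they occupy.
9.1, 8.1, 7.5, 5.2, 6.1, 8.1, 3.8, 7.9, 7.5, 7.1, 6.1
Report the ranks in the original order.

Sorted (ascending): 3.8, 5.2, 6.1, 6.1, 7.1, 7.5, 7.5, 7.9, 8.1, 8.1, 9.1
The 2 values of 6.1 occupy positions 3–4 → average rank (3+4)/2 = 3.5.
The 2 values of 7.5 occupy positions 6–7 → average rank (6+7)/2 = 6.5.
The 2 values of 8.1 occupy positions 9–10 → average rank (9+10)/2 = 9.5.

11, 9.5, 6.5, 2, 3.5, 9.5, 1, 8, 6.5, 5, 3.5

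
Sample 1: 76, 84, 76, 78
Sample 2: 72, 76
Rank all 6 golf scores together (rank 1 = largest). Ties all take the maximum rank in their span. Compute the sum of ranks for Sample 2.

Sorted (descending): 84, 78, 76, 76, 76, 72
The 3 values of 76 occupy positions 3–5 → each gets rank 5.
Sample 2 values → pooled ranks: 72→6, 76→5
Rank sum = 6 + 5 = 11

11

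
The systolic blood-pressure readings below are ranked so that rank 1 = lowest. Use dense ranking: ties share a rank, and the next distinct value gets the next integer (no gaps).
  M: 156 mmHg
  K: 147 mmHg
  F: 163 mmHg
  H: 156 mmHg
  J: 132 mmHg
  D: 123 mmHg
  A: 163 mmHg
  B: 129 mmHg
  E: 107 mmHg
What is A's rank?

Sorted (ascending): 107, 123, 129, 132, 147, 156, 156, 163, 163
The 2 values of 156 share dense rank 6.
The 2 values of 163 share dense rank 7.
Remaining distinct values take the next consecutive integers.
A has value 163 mmHg → rank 7.

7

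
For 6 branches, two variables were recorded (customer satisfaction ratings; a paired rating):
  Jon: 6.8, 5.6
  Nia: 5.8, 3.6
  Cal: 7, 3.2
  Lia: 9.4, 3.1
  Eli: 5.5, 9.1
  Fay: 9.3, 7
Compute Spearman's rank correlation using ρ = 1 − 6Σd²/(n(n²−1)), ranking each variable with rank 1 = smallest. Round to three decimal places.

-0.600

Ranks of variable 1: 3, 2, 4, 6, 1, 5
Ranks of variable 2: 4, 3, 2, 1, 6, 5
d = r₁ − r₂: -1, -1, 2, 5, -5, 0
d²: 1, 1, 4, 25, 25, 0; Σd² = 56
ρ = 1 − 6·56/(6·35) = 1 − 336/210 = -0.600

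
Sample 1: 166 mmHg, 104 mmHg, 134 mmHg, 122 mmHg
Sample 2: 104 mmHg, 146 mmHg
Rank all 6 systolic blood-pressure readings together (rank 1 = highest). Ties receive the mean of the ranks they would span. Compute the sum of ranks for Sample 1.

13.5

Sorted (descending): 166, 146, 134, 122, 104, 104
The 2 values of 104 occupy positions 5–6 → average rank (5+6)/2 = 5.5.
Sample 1 values → pooled ranks: 166→1, 104→5.5, 134→3, 122→4
Rank sum = 1 + 5.5 + 3 + 4 = 13.5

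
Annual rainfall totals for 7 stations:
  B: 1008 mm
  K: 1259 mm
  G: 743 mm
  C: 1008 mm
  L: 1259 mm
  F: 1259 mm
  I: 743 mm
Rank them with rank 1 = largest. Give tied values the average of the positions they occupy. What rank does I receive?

6.5

Sorted (descending): 1259, 1259, 1259, 1008, 1008, 743, 743
The 3 values of 1259 occupy positions 1–3 → average rank 2.
The 2 values of 1008 occupy positions 4–5 → average rank (4+5)/2 = 4.5.
The 2 values of 743 occupy positions 6–7 → average rank (6+7)/2 = 6.5.
I has value 743 mm → rank 6.5.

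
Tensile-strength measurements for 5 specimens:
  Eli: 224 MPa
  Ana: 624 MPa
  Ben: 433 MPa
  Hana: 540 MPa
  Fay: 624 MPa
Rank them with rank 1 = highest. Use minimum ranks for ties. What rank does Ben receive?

Sorted (descending): 624, 624, 540, 433, 224
The 2 values of 624 occupy positions 1–2 → each gets rank 1.
Ben has value 433 MPa → rank 4.

4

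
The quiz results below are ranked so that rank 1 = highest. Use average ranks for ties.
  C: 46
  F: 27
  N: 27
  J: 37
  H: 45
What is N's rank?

4.5

Sorted (descending): 46, 45, 37, 27, 27
The 2 values of 27 occupy positions 4–5 → average rank (4+5)/2 = 4.5.
N has value 27 → rank 4.5.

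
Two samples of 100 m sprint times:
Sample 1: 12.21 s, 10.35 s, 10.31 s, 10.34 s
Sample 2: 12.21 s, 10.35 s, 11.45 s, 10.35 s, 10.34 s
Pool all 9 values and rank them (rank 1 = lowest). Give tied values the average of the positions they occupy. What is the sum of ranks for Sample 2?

28

Sorted (ascending): 10.31, 10.34, 10.34, 10.35, 10.35, 10.35, 11.45, 12.21, 12.21
The 2 values of 10.34 occupy positions 2–3 → average rank (2+3)/2 = 2.5.
The 3 values of 10.35 occupy positions 4–6 → average rank 5.
The 2 values of 12.21 occupy positions 8–9 → average rank (8+9)/2 = 8.5.
Sample 2 values → pooled ranks: 12.21→8.5, 10.35→5, 11.45→7, 10.35→5, 10.34→2.5
Rank sum = 8.5 + 5 + 7 + 5 + 2.5 = 28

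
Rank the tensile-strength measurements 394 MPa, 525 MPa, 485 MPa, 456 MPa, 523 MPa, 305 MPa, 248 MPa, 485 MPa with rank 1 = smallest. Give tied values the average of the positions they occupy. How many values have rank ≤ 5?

Sorted (ascending): 248, 305, 394, 456, 485, 485, 523, 525
The 2 values of 485 occupy positions 5–6 → average rank (5+6)/2 = 5.5.
Ranks ≤ 5: {1, 2, 3, 4} → 4 values.

4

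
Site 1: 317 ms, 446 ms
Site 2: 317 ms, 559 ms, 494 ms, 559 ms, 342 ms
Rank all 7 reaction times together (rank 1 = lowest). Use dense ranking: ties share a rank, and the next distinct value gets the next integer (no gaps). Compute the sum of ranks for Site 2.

17

Sorted (ascending): 317, 317, 342, 446, 494, 559, 559
The 2 values of 317 share dense rank 1.
The 2 values of 559 share dense rank 5.
Remaining distinct values take the next consecutive integers.
Site 2 values → pooled ranks: 317→1, 559→5, 494→4, 559→5, 342→2
Rank sum = 1 + 5 + 4 + 5 + 2 = 17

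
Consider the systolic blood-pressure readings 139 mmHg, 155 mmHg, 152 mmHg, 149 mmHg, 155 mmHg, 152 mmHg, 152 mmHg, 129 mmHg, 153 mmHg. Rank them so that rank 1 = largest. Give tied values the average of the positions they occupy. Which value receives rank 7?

Sorted (descending): 155, 155, 153, 152, 152, 152, 149, 139, 129
The 2 values of 155 occupy positions 1–2 → average rank (1+2)/2 = 1.5.
The 3 values of 152 occupy positions 4–6 → average rank 5.
Rank 7 → value 149.

149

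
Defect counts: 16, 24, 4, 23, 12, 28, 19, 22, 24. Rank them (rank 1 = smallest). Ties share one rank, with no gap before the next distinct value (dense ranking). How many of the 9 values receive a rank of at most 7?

Sorted (ascending): 4, 12, 16, 19, 22, 23, 24, 24, 28
The 2 values of 24 share dense rank 7.
Remaining distinct values take the next consecutive integers.
Ranks ≤ 7: {1, 2, 3, 4, 5, 6, 7, 7} → 8 values.

8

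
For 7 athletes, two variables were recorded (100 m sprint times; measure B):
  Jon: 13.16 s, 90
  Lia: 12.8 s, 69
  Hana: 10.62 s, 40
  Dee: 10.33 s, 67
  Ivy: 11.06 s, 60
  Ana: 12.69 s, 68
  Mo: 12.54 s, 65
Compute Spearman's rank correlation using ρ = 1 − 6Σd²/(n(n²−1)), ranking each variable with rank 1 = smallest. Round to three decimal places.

Ranks of variable 1: 7, 6, 2, 1, 3, 5, 4
Ranks of variable 2: 7, 6, 1, 4, 2, 5, 3
d = r₁ − r₂: 0, 0, 1, -3, 1, 0, 1
d²: 0, 0, 1, 9, 1, 0, 1; Σd² = 12
ρ = 1 − 6·12/(7·48) = 1 − 72/336 = 0.786

0.786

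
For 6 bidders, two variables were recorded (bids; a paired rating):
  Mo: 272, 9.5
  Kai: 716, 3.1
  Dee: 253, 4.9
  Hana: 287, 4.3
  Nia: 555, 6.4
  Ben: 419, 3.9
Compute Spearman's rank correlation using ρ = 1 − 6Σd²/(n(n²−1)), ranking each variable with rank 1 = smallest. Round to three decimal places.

-0.543

Ranks of variable 1: 2, 6, 1, 3, 5, 4
Ranks of variable 2: 6, 1, 4, 3, 5, 2
d = r₁ − r₂: -4, 5, -3, 0, 0, 2
d²: 16, 25, 9, 0, 0, 4; Σd² = 54
ρ = 1 − 6·54/(6·35) = 1 − 324/210 = -0.543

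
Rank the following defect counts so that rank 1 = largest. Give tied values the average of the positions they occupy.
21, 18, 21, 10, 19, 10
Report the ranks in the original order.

Sorted (descending): 21, 21, 19, 18, 10, 10
The 2 values of 21 occupy positions 1–2 → average rank (1+2)/2 = 1.5.
The 2 values of 10 occupy positions 5–6 → average rank (5+6)/2 = 5.5.

1.5, 4, 1.5, 5.5, 3, 5.5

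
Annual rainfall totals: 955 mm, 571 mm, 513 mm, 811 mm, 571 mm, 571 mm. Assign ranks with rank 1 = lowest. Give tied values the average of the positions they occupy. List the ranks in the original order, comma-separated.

6, 3, 1, 5, 3, 3

Sorted (ascending): 513, 571, 571, 571, 811, 955
The 3 values of 571 occupy positions 2–4 → average rank 3.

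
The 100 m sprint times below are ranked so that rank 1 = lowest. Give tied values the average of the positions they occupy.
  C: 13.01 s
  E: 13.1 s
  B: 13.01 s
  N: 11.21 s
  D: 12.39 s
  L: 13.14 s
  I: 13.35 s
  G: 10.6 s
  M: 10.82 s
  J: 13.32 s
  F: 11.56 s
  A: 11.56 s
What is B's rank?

Sorted (ascending): 10.6, 10.82, 11.21, 11.56, 11.56, 12.39, 13.01, 13.01, 13.1, 13.14, 13.32, 13.35
The 2 values of 11.56 occupy positions 4–5 → average rank (4+5)/2 = 4.5.
The 2 values of 13.01 occupy positions 7–8 → average rank (7+8)/2 = 7.5.
B has value 13.01 s → rank 7.5.

7.5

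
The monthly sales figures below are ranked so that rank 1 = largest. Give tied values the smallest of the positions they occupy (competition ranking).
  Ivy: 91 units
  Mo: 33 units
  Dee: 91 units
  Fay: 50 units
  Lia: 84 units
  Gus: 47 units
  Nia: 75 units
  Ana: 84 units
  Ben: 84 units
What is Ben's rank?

3

Sorted (descending): 91, 91, 84, 84, 84, 75, 50, 47, 33
The 2 values of 91 occupy positions 1–2 → each gets rank 1.
The 3 values of 84 occupy positions 3–5 → each gets rank 3.
Ben has value 84 units → rank 3.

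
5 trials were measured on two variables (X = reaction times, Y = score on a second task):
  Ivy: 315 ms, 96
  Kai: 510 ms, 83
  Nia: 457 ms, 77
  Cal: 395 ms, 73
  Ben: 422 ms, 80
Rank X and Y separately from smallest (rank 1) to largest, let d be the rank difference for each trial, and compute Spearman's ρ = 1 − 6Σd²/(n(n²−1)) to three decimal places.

-0.100

Ranks of variable 1: 1, 5, 4, 2, 3
Ranks of variable 2: 5, 4, 2, 1, 3
d = r₁ − r₂: -4, 1, 2, 1, 0
d²: 16, 1, 4, 1, 0; Σd² = 22
ρ = 1 − 6·22/(5·24) = 1 − 132/120 = -0.100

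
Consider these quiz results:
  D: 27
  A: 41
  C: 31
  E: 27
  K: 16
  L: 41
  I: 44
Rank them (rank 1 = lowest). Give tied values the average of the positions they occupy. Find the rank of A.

Sorted (ascending): 16, 27, 27, 31, 41, 41, 44
The 2 values of 27 occupy positions 2–3 → average rank (2+3)/2 = 2.5.
The 2 values of 41 occupy positions 5–6 → average rank (5+6)/2 = 5.5.
A has value 41 → rank 5.5.

5.5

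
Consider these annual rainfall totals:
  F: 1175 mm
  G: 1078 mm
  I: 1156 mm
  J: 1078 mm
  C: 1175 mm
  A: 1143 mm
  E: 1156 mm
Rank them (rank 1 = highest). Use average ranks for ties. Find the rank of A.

Sorted (descending): 1175, 1175, 1156, 1156, 1143, 1078, 1078
The 2 values of 1175 occupy positions 1–2 → average rank (1+2)/2 = 1.5.
The 2 values of 1156 occupy positions 3–4 → average rank (3+4)/2 = 3.5.
The 2 values of 1078 occupy positions 6–7 → average rank (6+7)/2 = 6.5.
A has value 1143 mm → rank 5.

5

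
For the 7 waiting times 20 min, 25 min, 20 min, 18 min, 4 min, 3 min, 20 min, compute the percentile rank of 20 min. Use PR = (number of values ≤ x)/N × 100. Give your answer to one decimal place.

N = 7.
Strictly below 20: 3. Equal to 20: 3.
PR = 6/7 × 100 = 85.7

85.7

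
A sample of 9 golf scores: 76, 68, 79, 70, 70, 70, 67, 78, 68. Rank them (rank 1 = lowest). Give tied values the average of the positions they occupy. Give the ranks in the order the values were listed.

7, 2.5, 9, 5, 5, 5, 1, 8, 2.5

Sorted (ascending): 67, 68, 68, 70, 70, 70, 76, 78, 79
The 2 values of 68 occupy positions 2–3 → average rank (2+3)/2 = 2.5.
The 3 values of 70 occupy positions 4–6 → average rank 5.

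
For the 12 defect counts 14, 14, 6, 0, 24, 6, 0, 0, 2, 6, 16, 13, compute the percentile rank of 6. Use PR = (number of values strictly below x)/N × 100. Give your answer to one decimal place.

N = 12.
Strictly below 6: 4. Equal to 6: 3.
PR = 4/12 × 100 = 33.3

33.3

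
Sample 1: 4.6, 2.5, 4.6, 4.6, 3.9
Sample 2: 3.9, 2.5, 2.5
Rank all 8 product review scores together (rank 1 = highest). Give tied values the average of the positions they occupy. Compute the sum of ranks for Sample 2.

18.5

Sorted (descending): 4.6, 4.6, 4.6, 3.9, 3.9, 2.5, 2.5, 2.5
The 3 values of 4.6 occupy positions 1–3 → average rank 2.
The 2 values of 3.9 occupy positions 4–5 → average rank (4+5)/2 = 4.5.
The 3 values of 2.5 occupy positions 6–8 → average rank 7.
Sample 2 values → pooled ranks: 3.9→4.5, 2.5→7, 2.5→7
Rank sum = 4.5 + 7 + 7 = 18.5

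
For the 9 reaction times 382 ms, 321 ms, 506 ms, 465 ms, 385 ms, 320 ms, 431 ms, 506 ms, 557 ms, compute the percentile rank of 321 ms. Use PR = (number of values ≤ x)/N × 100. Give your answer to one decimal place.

N = 9.
Strictly below 321: 1. Equal to 321: 1.
PR = 2/9 × 100 = 22.2

22.2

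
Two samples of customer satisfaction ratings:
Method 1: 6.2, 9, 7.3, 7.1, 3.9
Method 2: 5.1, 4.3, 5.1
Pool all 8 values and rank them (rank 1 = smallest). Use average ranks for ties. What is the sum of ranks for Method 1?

Sorted (ascending): 3.9, 4.3, 5.1, 5.1, 6.2, 7.1, 7.3, 9
The 2 values of 5.1 occupy positions 3–4 → average rank (3+4)/2 = 3.5.
Method 1 values → pooled ranks: 6.2→5, 9→8, 7.3→7, 7.1→6, 3.9→1
Rank sum = 5 + 8 + 7 + 6 + 1 = 27

27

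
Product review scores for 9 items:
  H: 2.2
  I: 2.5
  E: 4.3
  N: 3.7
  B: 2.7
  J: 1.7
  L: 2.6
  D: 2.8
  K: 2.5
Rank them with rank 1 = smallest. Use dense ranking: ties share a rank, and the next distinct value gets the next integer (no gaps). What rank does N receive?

7

Sorted (ascending): 1.7, 2.2, 2.5, 2.5, 2.6, 2.7, 2.8, 3.7, 4.3
The 2 values of 2.5 share dense rank 3.
Remaining distinct values take the next consecutive integers.
N has value 3.7 → rank 7.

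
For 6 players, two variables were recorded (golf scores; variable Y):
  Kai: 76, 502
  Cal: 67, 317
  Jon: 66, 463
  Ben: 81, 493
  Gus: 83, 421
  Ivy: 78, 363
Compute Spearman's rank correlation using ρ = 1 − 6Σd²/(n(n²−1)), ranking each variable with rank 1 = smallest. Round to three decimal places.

0.086

Ranks of variable 1: 3, 2, 1, 5, 6, 4
Ranks of variable 2: 6, 1, 4, 5, 3, 2
d = r₁ − r₂: -3, 1, -3, 0, 3, 2
d²: 9, 1, 9, 0, 9, 4; Σd² = 32
ρ = 1 − 6·32/(6·35) = 1 − 192/210 = 0.086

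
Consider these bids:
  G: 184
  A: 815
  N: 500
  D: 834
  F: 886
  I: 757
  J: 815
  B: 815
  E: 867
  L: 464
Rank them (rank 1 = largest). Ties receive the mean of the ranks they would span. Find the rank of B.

Sorted (descending): 886, 867, 834, 815, 815, 815, 757, 500, 464, 184
The 3 values of 815 occupy positions 4–6 → average rank 5.
B has value 815 → rank 5.

5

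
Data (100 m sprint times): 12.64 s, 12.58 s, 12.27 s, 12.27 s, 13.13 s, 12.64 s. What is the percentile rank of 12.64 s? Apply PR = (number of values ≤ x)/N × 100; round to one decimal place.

83.3

N = 6.
Strictly below 12.64: 3. Equal to 12.64: 2.
PR = 5/6 × 100 = 83.3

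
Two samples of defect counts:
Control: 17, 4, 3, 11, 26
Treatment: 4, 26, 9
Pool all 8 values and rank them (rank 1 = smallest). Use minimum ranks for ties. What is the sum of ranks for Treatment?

Sorted (ascending): 3, 4, 4, 9, 11, 17, 26, 26
The 2 values of 4 occupy positions 2–3 → each gets rank 2.
The 2 values of 26 occupy positions 7–8 → each gets rank 7.
Treatment values → pooled ranks: 4→2, 26→7, 9→4
Rank sum = 2 + 7 + 4 = 13

13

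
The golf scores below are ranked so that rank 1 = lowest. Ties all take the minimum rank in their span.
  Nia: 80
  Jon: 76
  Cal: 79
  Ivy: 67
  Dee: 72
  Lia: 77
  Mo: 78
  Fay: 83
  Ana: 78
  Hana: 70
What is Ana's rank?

Sorted (ascending): 67, 70, 72, 76, 77, 78, 78, 79, 80, 83
The 2 values of 78 occupy positions 6–7 → each gets rank 6.
Ana has value 78 → rank 6.

6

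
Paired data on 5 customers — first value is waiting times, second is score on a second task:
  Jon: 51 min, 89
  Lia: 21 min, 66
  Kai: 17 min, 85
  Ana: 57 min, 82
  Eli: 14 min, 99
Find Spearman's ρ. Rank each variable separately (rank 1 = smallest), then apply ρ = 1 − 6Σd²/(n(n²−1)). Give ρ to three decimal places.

Ranks of variable 1: 4, 3, 2, 5, 1
Ranks of variable 2: 4, 1, 3, 2, 5
d = r₁ − r₂: 0, 2, -1, 3, -4
d²: 0, 4, 1, 9, 16; Σd² = 30
ρ = 1 − 6·30/(5·24) = 1 − 180/120 = -0.500

-0.500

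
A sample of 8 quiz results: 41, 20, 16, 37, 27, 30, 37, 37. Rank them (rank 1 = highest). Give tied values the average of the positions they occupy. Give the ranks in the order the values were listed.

Sorted (descending): 41, 37, 37, 37, 30, 27, 20, 16
The 3 values of 37 occupy positions 2–4 → average rank 3.

1, 7, 8, 3, 6, 5, 3, 3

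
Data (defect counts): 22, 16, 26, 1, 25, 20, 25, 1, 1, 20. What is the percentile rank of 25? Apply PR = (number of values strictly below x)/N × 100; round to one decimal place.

70.0

N = 10.
Strictly below 25: 7. Equal to 25: 2.
PR = 7/10 × 100 = 70.0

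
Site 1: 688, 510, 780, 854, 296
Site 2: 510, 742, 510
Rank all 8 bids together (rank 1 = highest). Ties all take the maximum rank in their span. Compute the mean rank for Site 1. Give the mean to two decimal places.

4.40

Sorted (descending): 854, 780, 742, 688, 510, 510, 510, 296
The 3 values of 510 occupy positions 5–7 → each gets rank 7.
Site 1 values → pooled ranks: 688→4, 510→7, 780→2, 854→1, 296→8
Mean rank = (4 + 7 + 2 + 1 + 8) / 5 = 4.40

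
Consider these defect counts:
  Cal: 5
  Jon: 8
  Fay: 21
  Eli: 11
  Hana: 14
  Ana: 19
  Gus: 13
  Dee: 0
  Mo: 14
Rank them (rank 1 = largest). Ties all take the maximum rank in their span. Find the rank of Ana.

Sorted (descending): 21, 19, 14, 14, 13, 11, 8, 5, 0
The 2 values of 14 occupy positions 3–4 → each gets rank 4.
Ana has value 19 → rank 2.

2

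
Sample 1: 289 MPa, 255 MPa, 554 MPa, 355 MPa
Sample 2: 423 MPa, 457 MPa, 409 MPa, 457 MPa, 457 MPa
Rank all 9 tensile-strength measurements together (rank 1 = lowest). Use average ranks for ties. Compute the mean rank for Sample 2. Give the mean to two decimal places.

Sorted (ascending): 255, 289, 355, 409, 423, 457, 457, 457, 554
The 3 values of 457 occupy positions 6–8 → average rank 7.
Sample 2 values → pooled ranks: 423→5, 457→7, 409→4, 457→7, 457→7
Mean rank = (5 + 7 + 4 + 7 + 7) / 5 = 6.00

6.00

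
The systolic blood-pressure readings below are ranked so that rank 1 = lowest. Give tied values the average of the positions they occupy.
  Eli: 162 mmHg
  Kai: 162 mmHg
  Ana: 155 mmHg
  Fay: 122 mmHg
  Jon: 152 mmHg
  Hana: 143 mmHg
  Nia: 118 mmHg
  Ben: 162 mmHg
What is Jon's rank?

Sorted (ascending): 118, 122, 143, 152, 155, 162, 162, 162
The 3 values of 162 occupy positions 6–8 → average rank 7.
Jon has value 152 mmHg → rank 4.

4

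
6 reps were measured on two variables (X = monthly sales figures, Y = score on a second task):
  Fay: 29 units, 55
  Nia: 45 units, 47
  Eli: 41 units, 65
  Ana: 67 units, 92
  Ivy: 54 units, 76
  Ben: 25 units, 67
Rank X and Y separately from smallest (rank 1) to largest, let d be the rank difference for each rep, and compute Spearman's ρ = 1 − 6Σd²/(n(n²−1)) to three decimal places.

Ranks of variable 1: 2, 4, 3, 6, 5, 1
Ranks of variable 2: 2, 1, 3, 6, 5, 4
d = r₁ − r₂: 0, 3, 0, 0, 0, -3
d²: 0, 9, 0, 0, 0, 9; Σd² = 18
ρ = 1 − 6·18/(6·35) = 1 − 108/210 = 0.486

0.486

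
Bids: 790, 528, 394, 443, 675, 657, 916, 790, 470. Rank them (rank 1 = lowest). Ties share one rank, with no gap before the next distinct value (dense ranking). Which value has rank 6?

Sorted (ascending): 394, 443, 470, 528, 657, 675, 790, 790, 916
The 2 values of 790 share dense rank 7.
Remaining distinct values take the next consecutive integers.
Rank 6 → value 675.

675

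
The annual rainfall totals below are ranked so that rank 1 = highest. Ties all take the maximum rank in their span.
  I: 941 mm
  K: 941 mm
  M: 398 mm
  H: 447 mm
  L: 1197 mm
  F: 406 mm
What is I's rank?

3

Sorted (descending): 1197, 941, 941, 447, 406, 398
The 2 values of 941 occupy positions 2–3 → each gets rank 3.
I has value 941 mm → rank 3.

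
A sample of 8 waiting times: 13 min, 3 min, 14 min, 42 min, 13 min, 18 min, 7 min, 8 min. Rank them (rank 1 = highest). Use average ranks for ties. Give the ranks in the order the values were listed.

4.5, 8, 3, 1, 4.5, 2, 7, 6

Sorted (descending): 42, 18, 14, 13, 13, 8, 7, 3
The 2 values of 13 occupy positions 4–5 → average rank (4+5)/2 = 4.5.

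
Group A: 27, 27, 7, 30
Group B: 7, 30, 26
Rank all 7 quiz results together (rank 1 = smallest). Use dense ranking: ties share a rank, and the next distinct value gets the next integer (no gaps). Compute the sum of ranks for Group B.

7

Sorted (ascending): 7, 7, 26, 27, 27, 30, 30
The 2 values of 7 share dense rank 1.
The 2 values of 27 share dense rank 3.
The 2 values of 30 share dense rank 4.
Remaining distinct values take the next consecutive integers.
Group B values → pooled ranks: 7→1, 30→4, 26→2
Rank sum = 1 + 4 + 2 = 7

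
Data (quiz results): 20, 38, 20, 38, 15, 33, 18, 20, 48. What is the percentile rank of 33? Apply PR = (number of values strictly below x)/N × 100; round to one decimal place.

N = 9.
Strictly below 33: 5. Equal to 33: 1.
PR = 5/9 × 100 = 55.6

55.6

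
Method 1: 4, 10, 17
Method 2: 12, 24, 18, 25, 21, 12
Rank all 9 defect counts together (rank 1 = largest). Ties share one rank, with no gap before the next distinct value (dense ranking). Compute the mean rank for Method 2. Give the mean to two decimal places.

3.67

Sorted (descending): 25, 24, 21, 18, 17, 12, 12, 10, 4
The 2 values of 12 share dense rank 6.
Remaining distinct values take the next consecutive integers.
Method 2 values → pooled ranks: 12→6, 24→2, 18→4, 25→1, 21→3, 12→6
Mean rank = (6 + 2 + 4 + 1 + 3 + 6) / 6 = 3.67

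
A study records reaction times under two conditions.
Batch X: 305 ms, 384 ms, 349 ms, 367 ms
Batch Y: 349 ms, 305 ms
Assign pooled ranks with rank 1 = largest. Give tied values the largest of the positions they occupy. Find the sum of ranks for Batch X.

Sorted (descending): 384, 367, 349, 349, 305, 305
The 2 values of 349 occupy positions 3–4 → each gets rank 4.
The 2 values of 305 occupy positions 5–6 → each gets rank 6.
Batch X values → pooled ranks: 305→6, 384→1, 349→4, 367→2
Rank sum = 6 + 1 + 4 + 2 = 13

13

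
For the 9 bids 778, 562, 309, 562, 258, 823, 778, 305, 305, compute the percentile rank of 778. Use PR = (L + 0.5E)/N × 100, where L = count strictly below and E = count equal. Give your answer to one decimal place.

77.8

N = 9.
Strictly below 778: 6. Equal to 778: 2.
PR = (6 + 0.5·2)/9 × 100 = 77.8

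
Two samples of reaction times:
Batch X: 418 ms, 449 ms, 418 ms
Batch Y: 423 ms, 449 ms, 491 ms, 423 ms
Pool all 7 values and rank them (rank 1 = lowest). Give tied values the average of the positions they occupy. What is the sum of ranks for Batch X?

8.5

Sorted (ascending): 418, 418, 423, 423, 449, 449, 491
The 2 values of 418 occupy positions 1–2 → average rank (1+2)/2 = 1.5.
The 2 values of 423 occupy positions 3–4 → average rank (3+4)/2 = 3.5.
The 2 values of 449 occupy positions 5–6 → average rank (5+6)/2 = 5.5.
Batch X values → pooled ranks: 418→1.5, 449→5.5, 418→1.5
Rank sum = 1.5 + 5.5 + 1.5 = 8.5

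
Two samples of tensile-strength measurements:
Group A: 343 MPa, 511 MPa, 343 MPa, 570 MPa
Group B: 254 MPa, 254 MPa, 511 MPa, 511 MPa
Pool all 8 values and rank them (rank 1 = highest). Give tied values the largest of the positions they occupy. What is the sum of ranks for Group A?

17

Sorted (descending): 570, 511, 511, 511, 343, 343, 254, 254
The 3 values of 511 occupy positions 2–4 → each gets rank 4.
The 2 values of 343 occupy positions 5–6 → each gets rank 6.
The 2 values of 254 occupy positions 7–8 → each gets rank 8.
Group A values → pooled ranks: 343→6, 511→4, 343→6, 570→1
Rank sum = 6 + 4 + 6 + 1 = 17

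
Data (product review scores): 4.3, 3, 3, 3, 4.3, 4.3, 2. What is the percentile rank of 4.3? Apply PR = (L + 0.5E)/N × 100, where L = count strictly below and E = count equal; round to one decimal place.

N = 7.
Strictly below 4.3: 4. Equal to 4.3: 3.
PR = (4 + 0.5·3)/7 × 100 = 78.6

78.6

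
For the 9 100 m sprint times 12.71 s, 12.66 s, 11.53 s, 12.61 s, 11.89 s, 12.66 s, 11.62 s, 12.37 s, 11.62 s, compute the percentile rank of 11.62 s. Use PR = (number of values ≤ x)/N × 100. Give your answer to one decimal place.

N = 9.
Strictly below 11.62: 1. Equal to 11.62: 2.
PR = 3/9 × 100 = 33.3

33.3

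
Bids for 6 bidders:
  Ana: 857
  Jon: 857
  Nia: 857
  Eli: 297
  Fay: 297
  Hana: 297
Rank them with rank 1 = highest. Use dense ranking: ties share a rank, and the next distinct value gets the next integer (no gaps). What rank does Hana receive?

Sorted (descending): 857, 857, 857, 297, 297, 297
The 3 values of 857 share dense rank 1.
The 3 values of 297 share dense rank 2.
Hana has value 297 → rank 2.

2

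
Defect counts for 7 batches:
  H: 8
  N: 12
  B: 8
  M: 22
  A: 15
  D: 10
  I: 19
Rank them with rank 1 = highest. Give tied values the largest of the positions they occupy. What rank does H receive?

7

Sorted (descending): 22, 19, 15, 12, 10, 8, 8
The 2 values of 8 occupy positions 6–7 → each gets rank 7.
H has value 8 → rank 7.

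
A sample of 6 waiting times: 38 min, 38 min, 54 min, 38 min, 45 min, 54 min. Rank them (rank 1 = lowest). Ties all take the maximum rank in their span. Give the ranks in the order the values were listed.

3, 3, 6, 3, 4, 6

Sorted (ascending): 38, 38, 38, 45, 54, 54
The 3 values of 38 occupy positions 1–3 → each gets rank 3.
The 2 values of 54 occupy positions 5–6 → each gets rank 6.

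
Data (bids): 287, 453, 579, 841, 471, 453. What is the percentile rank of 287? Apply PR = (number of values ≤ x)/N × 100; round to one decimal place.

16.7

N = 6.
Strictly below 287: 0. Equal to 287: 1.
PR = 1/6 × 100 = 16.7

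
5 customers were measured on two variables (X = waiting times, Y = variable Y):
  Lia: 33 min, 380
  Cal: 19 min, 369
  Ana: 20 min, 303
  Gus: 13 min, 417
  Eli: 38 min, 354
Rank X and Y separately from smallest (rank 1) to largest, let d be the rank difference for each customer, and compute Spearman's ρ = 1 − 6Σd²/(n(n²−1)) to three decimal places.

Ranks of variable 1: 4, 2, 3, 1, 5
Ranks of variable 2: 4, 3, 1, 5, 2
d = r₁ − r₂: 0, -1, 2, -4, 3
d²: 0, 1, 4, 16, 9; Σd² = 30
ρ = 1 − 6·30/(5·24) = 1 − 180/120 = -0.500

-0.500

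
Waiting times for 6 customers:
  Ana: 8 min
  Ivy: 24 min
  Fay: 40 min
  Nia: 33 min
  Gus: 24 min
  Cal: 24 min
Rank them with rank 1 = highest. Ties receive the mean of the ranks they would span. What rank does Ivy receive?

Sorted (descending): 40, 33, 24, 24, 24, 8
The 3 values of 24 occupy positions 3–5 → average rank 4.
Ivy has value 24 min → rank 4.

4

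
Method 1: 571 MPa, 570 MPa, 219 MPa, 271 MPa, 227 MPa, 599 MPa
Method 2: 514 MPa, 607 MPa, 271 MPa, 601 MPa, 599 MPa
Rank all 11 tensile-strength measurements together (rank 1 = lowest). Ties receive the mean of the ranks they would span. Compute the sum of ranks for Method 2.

38

Sorted (ascending): 219, 227, 271, 271, 514, 570, 571, 599, 599, 601, 607
The 2 values of 271 occupy positions 3–4 → average rank (3+4)/2 = 3.5.
The 2 values of 599 occupy positions 8–9 → average rank (8+9)/2 = 8.5.
Method 2 values → pooled ranks: 514→5, 607→11, 271→3.5, 601→10, 599→8.5
Rank sum = 5 + 11 + 3.5 + 10 + 8.5 = 38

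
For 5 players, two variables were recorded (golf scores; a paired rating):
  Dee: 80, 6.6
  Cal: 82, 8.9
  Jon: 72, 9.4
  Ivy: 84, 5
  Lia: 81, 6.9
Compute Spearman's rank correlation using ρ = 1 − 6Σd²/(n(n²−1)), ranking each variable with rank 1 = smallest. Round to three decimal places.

Ranks of variable 1: 2, 4, 1, 5, 3
Ranks of variable 2: 2, 4, 5, 1, 3
d = r₁ − r₂: 0, 0, -4, 4, 0
d²: 0, 0, 16, 16, 0; Σd² = 32
ρ = 1 − 6·32/(5·24) = 1 − 192/120 = -0.600

-0.600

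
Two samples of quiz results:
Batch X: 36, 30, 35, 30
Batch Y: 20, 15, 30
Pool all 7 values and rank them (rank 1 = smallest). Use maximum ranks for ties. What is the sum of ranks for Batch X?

Sorted (ascending): 15, 20, 30, 30, 30, 35, 36
The 3 values of 30 occupy positions 3–5 → each gets rank 5.
Batch X values → pooled ranks: 36→7, 30→5, 35→6, 30→5
Rank sum = 7 + 5 + 6 + 5 = 23

23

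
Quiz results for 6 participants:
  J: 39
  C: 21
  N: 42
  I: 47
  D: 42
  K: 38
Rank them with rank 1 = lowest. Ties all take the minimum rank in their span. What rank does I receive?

Sorted (ascending): 21, 38, 39, 42, 42, 47
The 2 values of 42 occupy positions 4–5 → each gets rank 4.
I has value 47 → rank 6.

6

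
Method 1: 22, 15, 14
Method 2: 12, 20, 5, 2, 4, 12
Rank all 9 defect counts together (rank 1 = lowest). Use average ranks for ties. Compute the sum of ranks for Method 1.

Sorted (ascending): 2, 4, 5, 12, 12, 14, 15, 20, 22
The 2 values of 12 occupy positions 4–5 → average rank (4+5)/2 = 4.5.
Method 1 values → pooled ranks: 22→9, 15→7, 14→6
Rank sum = 9 + 7 + 6 = 22

22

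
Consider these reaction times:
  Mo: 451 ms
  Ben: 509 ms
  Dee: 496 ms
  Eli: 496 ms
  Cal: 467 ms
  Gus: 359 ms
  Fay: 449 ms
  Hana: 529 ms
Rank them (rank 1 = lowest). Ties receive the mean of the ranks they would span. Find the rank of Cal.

Sorted (ascending): 359, 449, 451, 467, 496, 496, 509, 529
The 2 values of 496 occupy positions 5–6 → average rank (5+6)/2 = 5.5.
Cal has value 467 ms → rank 4.

4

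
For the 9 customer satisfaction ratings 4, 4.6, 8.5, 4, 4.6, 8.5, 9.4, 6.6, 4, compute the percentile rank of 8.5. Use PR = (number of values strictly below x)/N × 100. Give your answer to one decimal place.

66.7

N = 9.
Strictly below 8.5: 6. Equal to 8.5: 2.
PR = 6/9 × 100 = 66.7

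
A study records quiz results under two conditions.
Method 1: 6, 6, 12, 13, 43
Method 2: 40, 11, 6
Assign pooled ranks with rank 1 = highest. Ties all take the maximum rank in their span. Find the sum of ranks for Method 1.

Sorted (descending): 43, 40, 13, 12, 11, 6, 6, 6
The 3 values of 6 occupy positions 6–8 → each gets rank 8.
Method 1 values → pooled ranks: 6→8, 6→8, 12→4, 13→3, 43→1
Rank sum = 8 + 8 + 4 + 3 + 1 = 24

24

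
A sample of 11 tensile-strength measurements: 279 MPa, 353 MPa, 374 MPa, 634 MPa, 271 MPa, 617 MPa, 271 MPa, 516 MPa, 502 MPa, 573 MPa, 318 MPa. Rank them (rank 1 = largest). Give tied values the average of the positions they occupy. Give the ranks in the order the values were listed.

9, 7, 6, 1, 10.5, 2, 10.5, 4, 5, 3, 8

Sorted (descending): 634, 617, 573, 516, 502, 374, 353, 318, 279, 271, 271
The 2 values of 271 occupy positions 10–11 → average rank (10+11)/2 = 10.5.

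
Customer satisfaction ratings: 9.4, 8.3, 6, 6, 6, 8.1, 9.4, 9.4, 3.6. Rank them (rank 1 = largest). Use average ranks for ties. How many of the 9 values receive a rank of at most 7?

Sorted (descending): 9.4, 9.4, 9.4, 8.3, 8.1, 6, 6, 6, 3.6
The 3 values of 9.4 occupy positions 1–3 → average rank 2.
The 3 values of 6 occupy positions 6–8 → average rank 7.
Ranks ≤ 7: {2, 2, 2, 4, 5, 7, 7, 7} → 8 values.

8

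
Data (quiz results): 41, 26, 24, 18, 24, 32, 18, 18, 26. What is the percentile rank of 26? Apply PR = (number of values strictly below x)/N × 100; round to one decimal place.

55.6

N = 9.
Strictly below 26: 5. Equal to 26: 2.
PR = 5/9 × 100 = 55.6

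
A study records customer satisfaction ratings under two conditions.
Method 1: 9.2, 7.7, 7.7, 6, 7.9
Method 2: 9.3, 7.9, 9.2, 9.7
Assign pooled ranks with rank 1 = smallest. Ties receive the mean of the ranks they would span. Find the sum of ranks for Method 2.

28

Sorted (ascending): 6, 7.7, 7.7, 7.9, 7.9, 9.2, 9.2, 9.3, 9.7
The 2 values of 7.7 occupy positions 2–3 → average rank (2+3)/2 = 2.5.
The 2 values of 7.9 occupy positions 4–5 → average rank (4+5)/2 = 4.5.
The 2 values of 9.2 occupy positions 6–7 → average rank (6+7)/2 = 6.5.
Method 2 values → pooled ranks: 9.3→8, 7.9→4.5, 9.2→6.5, 9.7→9
Rank sum = 8 + 4.5 + 6.5 + 9 = 28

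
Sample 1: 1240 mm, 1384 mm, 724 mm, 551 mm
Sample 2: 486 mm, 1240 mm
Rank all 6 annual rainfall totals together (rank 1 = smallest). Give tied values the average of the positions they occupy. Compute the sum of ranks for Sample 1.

15.5

Sorted (ascending): 486, 551, 724, 1240, 1240, 1384
The 2 values of 1240 occupy positions 4–5 → average rank (4+5)/2 = 4.5.
Sample 1 values → pooled ranks: 1240→4.5, 1384→6, 724→3, 551→2
Rank sum = 4.5 + 6 + 3 + 2 = 15.5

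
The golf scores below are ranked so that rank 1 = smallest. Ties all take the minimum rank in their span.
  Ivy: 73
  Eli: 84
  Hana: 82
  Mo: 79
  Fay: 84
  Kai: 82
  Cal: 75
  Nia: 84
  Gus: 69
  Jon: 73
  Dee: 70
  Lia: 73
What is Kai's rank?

Sorted (ascending): 69, 70, 73, 73, 73, 75, 79, 82, 82, 84, 84, 84
The 3 values of 73 occupy positions 3–5 → each gets rank 3.
The 2 values of 82 occupy positions 8–9 → each gets rank 8.
The 3 values of 84 occupy positions 10–12 → each gets rank 10.
Kai has value 82 → rank 8.

8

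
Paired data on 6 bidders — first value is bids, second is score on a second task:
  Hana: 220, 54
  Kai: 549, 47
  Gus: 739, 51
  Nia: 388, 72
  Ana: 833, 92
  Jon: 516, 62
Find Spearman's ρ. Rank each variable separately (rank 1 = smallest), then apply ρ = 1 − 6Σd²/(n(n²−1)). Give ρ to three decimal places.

0.086

Ranks of variable 1: 1, 4, 5, 2, 6, 3
Ranks of variable 2: 3, 1, 2, 5, 6, 4
d = r₁ − r₂: -2, 3, 3, -3, 0, -1
d²: 4, 9, 9, 9, 0, 1; Σd² = 32
ρ = 1 − 6·32/(6·35) = 1 − 192/210 = 0.086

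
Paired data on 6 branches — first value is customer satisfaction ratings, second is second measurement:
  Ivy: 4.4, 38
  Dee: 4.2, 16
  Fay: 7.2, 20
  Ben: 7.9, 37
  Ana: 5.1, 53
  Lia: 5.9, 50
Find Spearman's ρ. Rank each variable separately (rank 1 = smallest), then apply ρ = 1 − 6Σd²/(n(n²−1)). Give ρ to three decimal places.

0.086

Ranks of variable 1: 2, 1, 5, 6, 3, 4
Ranks of variable 2: 4, 1, 2, 3, 6, 5
d = r₁ − r₂: -2, 0, 3, 3, -3, -1
d²: 4, 0, 9, 9, 9, 1; Σd² = 32
ρ = 1 − 6·32/(6·35) = 1 − 192/210 = 0.086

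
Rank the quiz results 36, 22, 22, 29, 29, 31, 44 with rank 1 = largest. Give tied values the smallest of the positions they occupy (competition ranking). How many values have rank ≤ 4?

Sorted (descending): 44, 36, 31, 29, 29, 22, 22
The 2 values of 29 occupy positions 4–5 → each gets rank 4.
The 2 values of 22 occupy positions 6–7 → each gets rank 6.
Ranks ≤ 4: {1, 2, 3, 4, 4} → 5 values.

5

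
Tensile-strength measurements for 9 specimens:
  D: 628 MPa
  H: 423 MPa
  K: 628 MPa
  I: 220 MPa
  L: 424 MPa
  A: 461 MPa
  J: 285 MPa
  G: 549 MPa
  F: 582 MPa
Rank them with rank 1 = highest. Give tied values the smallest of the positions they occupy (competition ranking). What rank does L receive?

6

Sorted (descending): 628, 628, 582, 549, 461, 424, 423, 285, 220
The 2 values of 628 occupy positions 1–2 → each gets rank 1.
L has value 424 MPa → rank 6.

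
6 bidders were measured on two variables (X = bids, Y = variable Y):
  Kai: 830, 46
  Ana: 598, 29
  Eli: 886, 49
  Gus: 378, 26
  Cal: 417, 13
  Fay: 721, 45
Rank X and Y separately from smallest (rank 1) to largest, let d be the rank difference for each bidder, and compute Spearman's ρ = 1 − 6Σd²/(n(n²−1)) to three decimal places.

Ranks of variable 1: 5, 3, 6, 1, 2, 4
Ranks of variable 2: 5, 3, 6, 2, 1, 4
d = r₁ − r₂: 0, 0, 0, -1, 1, 0
d²: 0, 0, 0, 1, 1, 0; Σd² = 2
ρ = 1 − 6·2/(6·35) = 1 − 12/210 = 0.943

0.943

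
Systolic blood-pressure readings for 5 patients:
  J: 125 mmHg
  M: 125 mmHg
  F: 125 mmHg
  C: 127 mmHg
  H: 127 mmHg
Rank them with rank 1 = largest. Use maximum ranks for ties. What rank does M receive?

5

Sorted (descending): 127, 127, 125, 125, 125
The 2 values of 127 occupy positions 1–2 → each gets rank 2.
The 3 values of 125 occupy positions 3–5 → each gets rank 5.
M has value 125 mmHg → rank 5.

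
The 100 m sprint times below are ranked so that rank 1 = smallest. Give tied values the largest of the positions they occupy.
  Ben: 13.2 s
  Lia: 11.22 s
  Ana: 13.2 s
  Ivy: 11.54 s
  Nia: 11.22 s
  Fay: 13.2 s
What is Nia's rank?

Sorted (ascending): 11.22, 11.22, 11.54, 13.2, 13.2, 13.2
The 2 values of 11.22 occupy positions 1–2 → each gets rank 2.
The 3 values of 13.2 occupy positions 4–6 → each gets rank 6.
Nia has value 11.22 s → rank 2.

2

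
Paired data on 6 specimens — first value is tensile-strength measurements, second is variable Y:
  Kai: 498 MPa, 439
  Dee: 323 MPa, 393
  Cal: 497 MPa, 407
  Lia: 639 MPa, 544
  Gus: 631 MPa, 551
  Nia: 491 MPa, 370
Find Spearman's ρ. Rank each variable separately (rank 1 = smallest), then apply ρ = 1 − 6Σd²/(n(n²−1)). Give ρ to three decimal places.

0.886

Ranks of variable 1: 4, 1, 3, 6, 5, 2
Ranks of variable 2: 4, 2, 3, 5, 6, 1
d = r₁ − r₂: 0, -1, 0, 1, -1, 1
d²: 0, 1, 0, 1, 1, 1; Σd² = 4
ρ = 1 − 6·4/(6·35) = 1 − 24/210 = 0.886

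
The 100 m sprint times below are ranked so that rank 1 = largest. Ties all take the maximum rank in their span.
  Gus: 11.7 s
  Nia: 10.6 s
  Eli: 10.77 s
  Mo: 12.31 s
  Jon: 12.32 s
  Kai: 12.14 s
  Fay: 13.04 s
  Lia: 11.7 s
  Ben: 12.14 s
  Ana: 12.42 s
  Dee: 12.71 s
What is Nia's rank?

11

Sorted (descending): 13.04, 12.71, 12.42, 12.32, 12.31, 12.14, 12.14, 11.7, 11.7, 10.77, 10.6
The 2 values of 12.14 occupy positions 6–7 → each gets rank 7.
The 2 values of 11.7 occupy positions 8–9 → each gets rank 9.
Nia has value 10.6 s → rank 11.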